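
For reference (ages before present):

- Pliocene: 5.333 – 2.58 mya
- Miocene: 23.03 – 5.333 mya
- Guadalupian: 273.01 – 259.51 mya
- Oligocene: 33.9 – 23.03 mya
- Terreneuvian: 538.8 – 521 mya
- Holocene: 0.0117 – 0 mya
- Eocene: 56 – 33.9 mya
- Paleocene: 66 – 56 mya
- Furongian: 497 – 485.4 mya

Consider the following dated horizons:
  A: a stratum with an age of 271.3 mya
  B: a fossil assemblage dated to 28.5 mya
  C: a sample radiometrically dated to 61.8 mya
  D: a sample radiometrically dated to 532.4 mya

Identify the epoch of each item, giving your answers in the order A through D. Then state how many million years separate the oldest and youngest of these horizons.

A: 271.3 Ma lies in 273.01–259.51 Ma, so Guadalupian.
B: 28.5 Ma lies in 33.9–23.03 Ma, so Oligocene.
C: 61.8 Ma lies in 66–56 Ma, so Paleocene.
D: 532.4 Ma lies in 538.8–521 Ma, so Terreneuvian.
Oldest = 532.4 Ma, youngest = 28.5 Ma → span 503.9 Myr.

A — Guadalupian; B — Oligocene; C — Paleocene; D — Terreneuvian; span 503.9 million years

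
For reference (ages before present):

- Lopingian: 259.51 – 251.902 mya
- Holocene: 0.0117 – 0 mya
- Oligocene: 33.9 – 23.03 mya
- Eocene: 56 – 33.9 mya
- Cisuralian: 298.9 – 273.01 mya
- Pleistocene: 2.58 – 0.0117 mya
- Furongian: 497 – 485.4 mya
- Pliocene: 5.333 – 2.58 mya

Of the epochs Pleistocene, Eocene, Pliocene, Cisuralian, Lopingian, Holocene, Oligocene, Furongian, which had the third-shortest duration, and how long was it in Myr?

Pliocene, 2.753 million years

Start − end for each: Pleistocene 2.58 − 0.0117 = 2.5683; Eocene 56 − 33.9 = 22.1; Pliocene 5.333 − 2.58 = 2.753; Cisuralian 298.9 − 273.01 = 25.89; Lopingian 259.51 − 251.902 = 7.608; Holocene 0.0117 − 0 = 0.0117; Oligocene 33.9 − 23.03 = 10.87; Furongian 497 − 485.4 = 11.6.
Ranking these from shortest: Holocene < Pleistocene < Pliocene < Lopingian < Oligocene < Furongian < Eocene < Cisuralian.
Position 3 in that ranking is Pliocene, which lasted 2.753 Myr.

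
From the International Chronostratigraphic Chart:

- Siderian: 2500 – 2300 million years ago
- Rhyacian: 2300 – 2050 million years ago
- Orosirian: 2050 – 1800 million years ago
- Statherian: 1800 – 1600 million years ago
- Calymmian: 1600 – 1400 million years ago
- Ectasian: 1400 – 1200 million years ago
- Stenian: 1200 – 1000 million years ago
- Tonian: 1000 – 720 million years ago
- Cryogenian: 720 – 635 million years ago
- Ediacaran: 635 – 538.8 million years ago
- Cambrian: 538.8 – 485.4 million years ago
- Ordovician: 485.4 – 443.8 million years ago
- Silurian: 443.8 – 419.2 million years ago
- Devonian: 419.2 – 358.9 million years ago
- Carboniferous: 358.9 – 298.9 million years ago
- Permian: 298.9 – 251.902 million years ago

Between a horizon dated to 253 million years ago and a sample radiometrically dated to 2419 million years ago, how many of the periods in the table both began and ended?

14

2419 Ma sits inside the Siderian (2500–2300) and 253 Ma inside the Permian (298.9–251.902); neither of those is wholly between the two dates.
The listed periods lying completely between them are Rhyacian, Orosirian, Statherian, Calymmian, Ectasian, Stenian, Tonian, Cryogenian, Ediacaran, Cambrian, Ordovician, Silurian, Devonian, Carboniferous — 14 in all.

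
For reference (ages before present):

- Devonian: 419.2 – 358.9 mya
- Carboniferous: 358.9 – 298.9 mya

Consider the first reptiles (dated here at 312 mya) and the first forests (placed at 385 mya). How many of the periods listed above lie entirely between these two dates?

0

The older date is 385 Ma and the younger is 312 Ma.
No period both begins after 385 Ma and ends before 312 Ma, so the count is 0.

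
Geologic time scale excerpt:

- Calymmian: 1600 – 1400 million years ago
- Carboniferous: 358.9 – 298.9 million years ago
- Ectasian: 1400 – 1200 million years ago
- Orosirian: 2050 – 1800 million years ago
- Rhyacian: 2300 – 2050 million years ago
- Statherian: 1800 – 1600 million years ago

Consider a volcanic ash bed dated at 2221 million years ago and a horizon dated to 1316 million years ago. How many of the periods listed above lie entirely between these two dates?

3

The older date is 2221 Ma and the younger is 1316 Ma.
Periods with start < 2221 and end > 1316 Ma: Orosirian (2050–1800), Statherian (1800–1600), Calymmian (1600–1400).
That is 3 complete periods.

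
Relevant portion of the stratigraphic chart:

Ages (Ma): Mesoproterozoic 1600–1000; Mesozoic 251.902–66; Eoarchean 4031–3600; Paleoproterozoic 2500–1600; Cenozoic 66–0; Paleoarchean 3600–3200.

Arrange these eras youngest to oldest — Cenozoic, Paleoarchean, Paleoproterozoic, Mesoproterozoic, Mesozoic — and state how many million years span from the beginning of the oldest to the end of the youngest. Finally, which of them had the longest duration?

From the excerpt: Cenozoic 66–0; Paleoarchean 3600–3200; Paleoproterozoic 2500–1600; Mesoproterozoic 1600–1000; Mesozoic 251.902–66 (Ma).
Larger Ma is earlier, so the oldest is Paleoarchean and the youngest is Cenozoic; youngest to oldest: Cenozoic, Mesozoic, Mesoproterozoic, Paleoproterozoic, Paleoarchean.
Oldest start 3600 minus youngest end 0 gives 3600 Myr overall.
Individual lengths (start − end): Cenozoic 66; Paleoproterozoic 900; Paleoarchean 400; Mesozoic 185.902; Mesoproterozoic 600. The largest is Paleoproterozoic at 900 Myr.

Cenozoic, Mesozoic, Mesoproterozoic, Paleoproterozoic, Paleoarchean; total span 3600 Myr; longest is Paleoproterozoic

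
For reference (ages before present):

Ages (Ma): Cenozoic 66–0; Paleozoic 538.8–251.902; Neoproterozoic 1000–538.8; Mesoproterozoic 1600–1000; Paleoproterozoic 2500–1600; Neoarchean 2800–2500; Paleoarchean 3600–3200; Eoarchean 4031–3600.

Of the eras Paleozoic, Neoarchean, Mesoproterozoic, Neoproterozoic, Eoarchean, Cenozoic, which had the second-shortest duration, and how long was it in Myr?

Paleozoic, 286.898 million years

Start − end for each: Paleozoic 538.8 − 251.902 = 286.898; Neoarchean 2800 − 2500 = 300; Mesoproterozoic 1600 − 1000 = 600; Neoproterozoic 1000 − 538.8 = 461.2; Eoarchean 4031 − 3600 = 431; Cenozoic 66 − 0 = 66.
Ranking these from shortest: Cenozoic < Paleozoic < Neoarchean < Eoarchean < Neoproterozoic < Mesoproterozoic.
Position 2 in that ranking is Paleozoic, which lasted 286.898 Myr.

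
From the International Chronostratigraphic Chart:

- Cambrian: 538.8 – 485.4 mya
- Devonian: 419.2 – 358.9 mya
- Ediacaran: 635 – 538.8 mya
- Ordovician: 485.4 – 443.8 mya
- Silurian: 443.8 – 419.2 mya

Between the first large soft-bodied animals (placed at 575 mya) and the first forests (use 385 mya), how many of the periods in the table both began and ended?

3

The older date is 575 Ma and the younger is 385 Ma.
Periods with start < 575 and end > 385 Ma: Cambrian (538.8–485.4), Ordovician (485.4–443.8), Silurian (443.8–419.2).
That is 3 complete periods.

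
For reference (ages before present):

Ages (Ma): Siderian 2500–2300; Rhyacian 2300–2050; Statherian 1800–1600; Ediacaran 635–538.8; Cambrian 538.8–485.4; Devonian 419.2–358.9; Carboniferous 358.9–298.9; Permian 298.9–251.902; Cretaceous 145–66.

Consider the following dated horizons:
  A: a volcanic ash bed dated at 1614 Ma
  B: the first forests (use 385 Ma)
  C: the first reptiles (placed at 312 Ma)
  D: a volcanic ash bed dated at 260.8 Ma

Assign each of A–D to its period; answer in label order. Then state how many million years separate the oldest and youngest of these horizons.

Match each age against the start–end ranges in the excerpt: A = 1614 Ma → Statherian (1800–1600); B = 385 Ma → Devonian (419.2–358.9); C = 312 Ma → Carboniferous (358.9–298.9); D = 260.8 Ma → Permian (298.9–251.902).
The largest age is 1614 Ma and the smallest is 260.8 Ma; their difference is 1353.2 Myr.

A — Statherian; B — Devonian; C — Carboniferous; D — Permian; span 1353.2 million years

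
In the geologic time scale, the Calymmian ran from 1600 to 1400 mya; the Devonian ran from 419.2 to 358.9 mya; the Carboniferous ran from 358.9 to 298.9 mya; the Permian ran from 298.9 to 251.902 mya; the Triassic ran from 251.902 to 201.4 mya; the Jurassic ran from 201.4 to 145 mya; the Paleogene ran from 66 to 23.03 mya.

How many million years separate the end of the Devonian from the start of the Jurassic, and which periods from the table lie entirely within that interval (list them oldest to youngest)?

157.5 million years; Carboniferous, Permian, Triassic

End of Devonian = 358.9 Ma; start of Jurassic = 201.4 Ma.
Gap = 358.9 − 201.4 = 157.5 Myr.
Periods wholly inside 358.9–201.4 Ma: Carboniferous (358.9–298.9), Permian (298.9–251.902), Triassic (251.902–201.4).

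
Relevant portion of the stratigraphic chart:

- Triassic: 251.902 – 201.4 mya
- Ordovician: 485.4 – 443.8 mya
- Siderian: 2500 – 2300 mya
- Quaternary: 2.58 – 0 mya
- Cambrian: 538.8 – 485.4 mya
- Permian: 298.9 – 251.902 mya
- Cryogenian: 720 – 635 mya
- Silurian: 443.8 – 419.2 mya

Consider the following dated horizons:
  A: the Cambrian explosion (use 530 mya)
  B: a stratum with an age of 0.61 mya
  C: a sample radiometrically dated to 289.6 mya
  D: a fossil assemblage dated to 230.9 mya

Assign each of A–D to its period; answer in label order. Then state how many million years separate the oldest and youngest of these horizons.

A — Cambrian; B — Quaternary; C — Permian; D — Triassic; span 529.39 million years

A: 530 Ma lies in 538.8–485.4 Ma, so Cambrian.
B: 0.61 Ma lies in 2.58–0 Ma, so Quaternary.
C: 289.6 Ma lies in 298.9–251.902 Ma, so Permian.
D: 230.9 Ma lies in 251.902–201.4 Ma, so Triassic.
Oldest = 530 Ma, youngest = 0.61 Ma → span 529.39 Myr.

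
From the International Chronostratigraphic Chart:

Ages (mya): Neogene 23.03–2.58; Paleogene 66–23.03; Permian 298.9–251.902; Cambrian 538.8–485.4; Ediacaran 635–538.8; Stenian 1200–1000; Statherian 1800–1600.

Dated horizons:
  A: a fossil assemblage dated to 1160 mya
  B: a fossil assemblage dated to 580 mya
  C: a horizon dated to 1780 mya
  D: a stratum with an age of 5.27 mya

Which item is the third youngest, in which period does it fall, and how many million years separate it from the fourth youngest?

Sorted youngest-first by Ma: D (5.27), B (580), A (1160), C (1780).
The third youngest is A at 1160 Ma, which lies in 1200–1000 Ma: the Stenian.
The fourth youngest is C at 1780 Ma; separation = |1160 − 1780| = 620 Myr.

A, in the Stenian; 620 million years to C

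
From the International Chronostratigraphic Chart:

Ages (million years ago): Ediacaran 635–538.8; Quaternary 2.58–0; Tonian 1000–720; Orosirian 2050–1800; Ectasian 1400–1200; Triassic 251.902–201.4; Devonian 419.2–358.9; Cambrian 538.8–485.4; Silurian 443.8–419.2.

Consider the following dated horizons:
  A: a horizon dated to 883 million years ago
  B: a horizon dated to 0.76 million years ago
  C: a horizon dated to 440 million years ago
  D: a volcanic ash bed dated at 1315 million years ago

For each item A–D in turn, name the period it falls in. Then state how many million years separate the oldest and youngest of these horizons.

A: 883 Ma lies in 1000–720 Ma, so Tonian.
B: 0.76 Ma lies in 2.58–0 Ma, so Quaternary.
C: 440 Ma lies in 443.8–419.2 Ma, so Silurian.
D: 1315 Ma lies in 1400–1200 Ma, so Ectasian.
Oldest = 1315 Ma, youngest = 0.76 Ma → span 1314.24 Myr.

A — Tonian; B — Quaternary; C — Silurian; D — Ectasian; span 1314.24 million years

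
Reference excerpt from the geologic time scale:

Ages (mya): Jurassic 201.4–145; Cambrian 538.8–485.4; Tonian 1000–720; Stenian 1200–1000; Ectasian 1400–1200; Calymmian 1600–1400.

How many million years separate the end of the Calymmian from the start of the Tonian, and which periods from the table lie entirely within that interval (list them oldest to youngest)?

400 million years; Ectasian, Stenian

End of Calymmian = 1400 Ma; start of Tonian = 1000 Ma.
Gap = 1400 − 1000 = 400 Myr.
Periods wholly inside 1400–1000 Ma: Ectasian (1400–1200), Stenian (1200–1000).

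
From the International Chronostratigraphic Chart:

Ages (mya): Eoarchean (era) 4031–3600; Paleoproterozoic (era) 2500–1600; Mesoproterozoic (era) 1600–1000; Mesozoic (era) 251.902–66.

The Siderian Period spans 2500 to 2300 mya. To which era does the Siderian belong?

Paleoproterozoic

The Siderian (2500–2300 Ma) lies entirely within 2500–1600 Ma, the Paleoproterozoic Era.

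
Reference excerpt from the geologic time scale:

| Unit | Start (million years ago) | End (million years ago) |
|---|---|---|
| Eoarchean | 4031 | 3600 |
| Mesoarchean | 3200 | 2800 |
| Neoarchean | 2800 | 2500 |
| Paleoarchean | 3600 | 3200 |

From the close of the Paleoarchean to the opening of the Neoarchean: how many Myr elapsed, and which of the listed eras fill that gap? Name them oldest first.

End of Paleoarchean = 3200 Ma; start of Neoarchean = 2800 Ma.
Gap = 3200 − 2800 = 400 Myr.
Eras wholly inside 3200–2800 Ma: Mesoarchean (3200–2800).

400 million years; Mesoarchean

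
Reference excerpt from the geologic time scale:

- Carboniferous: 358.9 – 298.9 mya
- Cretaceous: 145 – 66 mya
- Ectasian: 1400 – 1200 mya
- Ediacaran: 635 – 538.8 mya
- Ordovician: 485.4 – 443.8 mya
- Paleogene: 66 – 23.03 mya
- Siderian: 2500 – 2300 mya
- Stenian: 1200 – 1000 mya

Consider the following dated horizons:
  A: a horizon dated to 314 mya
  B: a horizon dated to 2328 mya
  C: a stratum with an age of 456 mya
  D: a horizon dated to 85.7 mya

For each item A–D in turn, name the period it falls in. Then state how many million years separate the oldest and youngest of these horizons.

A: 314 Ma lies in 358.9–298.9 Ma, so Carboniferous.
B: 2328 Ma lies in 2500–2300 Ma, so Siderian.
C: 456 Ma lies in 485.4–443.8 Ma, so Ordovician.
D: 85.7 Ma lies in 145–66 Ma, so Cretaceous.
Oldest = 2328 Ma, youngest = 85.7 Ma → span 2242.3 Myr.

A — Carboniferous; B — Siderian; C — Ordovician; D — Cretaceous; span 2242.3 million years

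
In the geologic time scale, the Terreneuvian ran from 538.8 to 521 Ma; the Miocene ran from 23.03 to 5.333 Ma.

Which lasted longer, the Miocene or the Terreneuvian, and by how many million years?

Terreneuvian, by 0.103 million years

Miocene: 23.03 − 5.333 = 17.697 Myr.
Terreneuvian: 538.8 − 521 = 17.8 Myr.
Difference: 17.8 − 17.697 = 0.103 Myr, so the Terreneuvian was longer.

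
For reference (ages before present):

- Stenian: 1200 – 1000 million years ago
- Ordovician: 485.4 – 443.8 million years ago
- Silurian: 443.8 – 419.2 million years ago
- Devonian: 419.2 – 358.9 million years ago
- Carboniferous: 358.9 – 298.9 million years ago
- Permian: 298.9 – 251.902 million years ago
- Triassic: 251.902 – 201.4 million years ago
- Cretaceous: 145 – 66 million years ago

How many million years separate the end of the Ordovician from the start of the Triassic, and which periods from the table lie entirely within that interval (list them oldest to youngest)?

End of Ordovician = 443.8 Ma; start of Triassic = 251.902 Ma.
Gap = 443.8 − 251.902 = 191.898 Myr.
Periods wholly inside 443.8–251.902 Ma: Silurian (443.8–419.2), Devonian (419.2–358.9), Carboniferous (358.9–298.9), Permian (298.9–251.902).

191.898 million years; Silurian, Devonian, Carboniferous, Permian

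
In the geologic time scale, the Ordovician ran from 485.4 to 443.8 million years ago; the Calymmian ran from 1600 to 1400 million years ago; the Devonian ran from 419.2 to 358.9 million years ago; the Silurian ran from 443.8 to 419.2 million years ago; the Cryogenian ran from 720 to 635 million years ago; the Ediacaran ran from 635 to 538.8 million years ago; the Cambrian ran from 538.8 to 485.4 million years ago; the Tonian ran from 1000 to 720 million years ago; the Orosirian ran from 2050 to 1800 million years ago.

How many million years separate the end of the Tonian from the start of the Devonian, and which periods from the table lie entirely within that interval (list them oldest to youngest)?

300.8 million years; Cryogenian, Ediacaran, Cambrian, Ordovician, Silurian

The Tonian closes at 720 Ma and the Devonian opens at 419.2 Ma, so the interval is 720 − 419.2 = 300.8 Myr.
A period fits inside if it starts at or after 720 Ma and ends at or before 419.2 Ma; oldest first that gives Cryogenian, Ediacaran, Cambrian, Ordovician, Silurian.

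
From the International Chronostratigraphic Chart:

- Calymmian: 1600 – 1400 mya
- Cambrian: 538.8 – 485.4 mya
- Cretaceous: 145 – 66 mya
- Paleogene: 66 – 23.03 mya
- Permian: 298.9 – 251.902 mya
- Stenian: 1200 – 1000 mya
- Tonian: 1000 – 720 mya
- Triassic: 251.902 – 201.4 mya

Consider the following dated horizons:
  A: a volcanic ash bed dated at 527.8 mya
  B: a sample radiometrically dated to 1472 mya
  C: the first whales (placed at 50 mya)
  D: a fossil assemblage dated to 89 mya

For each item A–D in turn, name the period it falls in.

Match each age against the start–end ranges in the excerpt: A = 527.8 Ma → Cambrian (538.8–485.4); B = 1472 Ma → Calymmian (1600–1400); C = 50 Ma → Paleogene (66–23.03); D = 89 Ma → Cretaceous (145–66).

A — Cambrian; B — Calymmian; C — Paleogene; D — Cretaceous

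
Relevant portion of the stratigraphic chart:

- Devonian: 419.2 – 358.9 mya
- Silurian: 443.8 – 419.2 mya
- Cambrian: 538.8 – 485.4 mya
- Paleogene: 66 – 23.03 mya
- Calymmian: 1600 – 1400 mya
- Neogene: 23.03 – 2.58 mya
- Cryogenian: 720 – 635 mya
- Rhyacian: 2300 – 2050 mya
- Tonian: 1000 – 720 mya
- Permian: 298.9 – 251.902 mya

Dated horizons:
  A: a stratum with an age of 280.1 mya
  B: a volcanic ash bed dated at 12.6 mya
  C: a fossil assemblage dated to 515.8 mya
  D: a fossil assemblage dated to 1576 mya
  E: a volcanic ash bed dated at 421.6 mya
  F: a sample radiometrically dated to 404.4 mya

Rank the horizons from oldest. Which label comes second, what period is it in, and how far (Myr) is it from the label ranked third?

Larger Ma means older, so oldest first: D 1576 > C 515.8 > E 421.6 > F 404.4 > A 280.1 > B 12.6.
Counting 2 along gives C (515.8 Ma); the excerpt puts that inside the Cambrian, 538.8–485.4 Ma.
Next in line is E (421.6 Ma), and 515.8 − 421.6 = 94.2 Myr.

C, in the Cambrian; 94.2 million years to E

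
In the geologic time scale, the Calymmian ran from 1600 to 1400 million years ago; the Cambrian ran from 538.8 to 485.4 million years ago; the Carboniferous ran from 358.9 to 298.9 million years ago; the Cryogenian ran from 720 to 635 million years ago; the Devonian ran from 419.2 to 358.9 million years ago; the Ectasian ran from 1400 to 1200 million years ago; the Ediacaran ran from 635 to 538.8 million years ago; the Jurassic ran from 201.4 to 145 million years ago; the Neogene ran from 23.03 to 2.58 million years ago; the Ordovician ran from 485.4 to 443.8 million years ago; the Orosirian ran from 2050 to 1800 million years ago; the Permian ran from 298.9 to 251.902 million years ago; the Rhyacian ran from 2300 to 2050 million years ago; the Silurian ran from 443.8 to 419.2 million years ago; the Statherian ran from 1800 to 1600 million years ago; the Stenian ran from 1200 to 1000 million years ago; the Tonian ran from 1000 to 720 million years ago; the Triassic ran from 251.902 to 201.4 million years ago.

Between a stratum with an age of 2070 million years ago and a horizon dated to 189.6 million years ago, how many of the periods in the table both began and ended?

15

The older date is 2070 Ma and the younger is 189.6 Ma.
Periods with start < 2070 and end > 189.6 Ma: Orosirian (2050–1800), Statherian (1800–1600), Calymmian (1600–1400), Ectasian (1400–1200), Stenian (1200–1000), Tonian (1000–720), Cryogenian (720–635), Ediacaran (635–538.8), Cambrian (538.8–485.4), Ordovician (485.4–443.8), Silurian (443.8–419.2), Devonian (419.2–358.9), Carboniferous (358.9–298.9), Permian (298.9–251.902), Triassic (251.902–201.4).
That is 15 complete periods.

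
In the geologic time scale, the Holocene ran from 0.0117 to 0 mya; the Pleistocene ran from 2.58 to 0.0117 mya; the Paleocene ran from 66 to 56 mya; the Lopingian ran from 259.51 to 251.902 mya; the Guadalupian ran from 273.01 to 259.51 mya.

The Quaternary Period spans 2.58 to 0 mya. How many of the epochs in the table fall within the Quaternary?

Epochs inside 2.58–0 Ma: Pleistocene, Holocene — 2 in total.

2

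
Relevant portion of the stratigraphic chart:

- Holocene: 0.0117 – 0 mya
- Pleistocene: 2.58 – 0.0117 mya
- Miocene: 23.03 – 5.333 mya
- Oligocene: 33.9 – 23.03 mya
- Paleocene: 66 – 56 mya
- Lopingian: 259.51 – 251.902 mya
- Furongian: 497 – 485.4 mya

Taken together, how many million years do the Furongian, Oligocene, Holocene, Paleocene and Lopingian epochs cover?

Duration is start − end for each: (497 − 485.4) + (33.9 − 23.03) + (0.0117 − 0) + (66 − 56) + (259.51 − 251.902).
That is 11.6 + 10.87 + 0.0117 + 10 + 7.608, which totals 40.0897 million years.

40.0897 million years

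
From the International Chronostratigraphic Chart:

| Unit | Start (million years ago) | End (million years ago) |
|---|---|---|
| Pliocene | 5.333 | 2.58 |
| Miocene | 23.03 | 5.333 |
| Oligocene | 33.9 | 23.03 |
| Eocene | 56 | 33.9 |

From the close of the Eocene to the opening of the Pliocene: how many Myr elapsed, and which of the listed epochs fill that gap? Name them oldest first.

The Eocene closes at 33.9 Ma and the Pliocene opens at 5.333 Ma, so the interval is 33.9 − 5.333 = 28.567 Myr.
An epoch fits inside if it starts at or after 33.9 Ma and ends at or before 5.333 Ma; oldest first that gives Oligocene, Miocene.

28.567 million years; Oligocene, Miocene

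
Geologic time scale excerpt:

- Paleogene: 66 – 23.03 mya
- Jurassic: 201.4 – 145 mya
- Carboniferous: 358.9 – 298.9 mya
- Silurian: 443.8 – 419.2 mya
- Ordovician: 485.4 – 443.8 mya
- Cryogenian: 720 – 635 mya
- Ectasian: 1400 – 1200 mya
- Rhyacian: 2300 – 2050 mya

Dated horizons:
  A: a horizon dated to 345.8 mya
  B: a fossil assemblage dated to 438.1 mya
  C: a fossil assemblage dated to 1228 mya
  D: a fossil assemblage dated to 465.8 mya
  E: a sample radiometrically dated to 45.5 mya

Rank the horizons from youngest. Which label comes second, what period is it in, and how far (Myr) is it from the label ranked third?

Sorted youngest-first by Ma: E (45.5), A (345.8), B (438.1), D (465.8), C (1228).
The second youngest is A at 345.8 Ma, which lies in 358.9–298.9 Ma: the Carboniferous.
The third youngest is B at 438.1 Ma; separation = |345.8 − 438.1| = 92.3 Myr.

A, in the Carboniferous; 92.3 million years to B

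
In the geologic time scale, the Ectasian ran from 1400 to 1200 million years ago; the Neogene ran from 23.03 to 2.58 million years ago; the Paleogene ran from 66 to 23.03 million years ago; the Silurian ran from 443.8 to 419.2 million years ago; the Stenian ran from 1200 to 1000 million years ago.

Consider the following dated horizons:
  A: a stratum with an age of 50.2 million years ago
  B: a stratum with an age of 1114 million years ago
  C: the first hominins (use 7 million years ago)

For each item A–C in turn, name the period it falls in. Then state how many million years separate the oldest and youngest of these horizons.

A — Paleogene; B — Stenian; C — Neogene; span 1107 million years

Match each age against the start–end ranges in the excerpt: A = 50.2 Ma → Paleogene (66–23.03); B = 1114 Ma → Stenian (1200–1000); C = 7 Ma → Neogene (23.03–2.58).
The largest age is 1114 Ma and the smallest is 7 Ma; their difference is 1107 Myr.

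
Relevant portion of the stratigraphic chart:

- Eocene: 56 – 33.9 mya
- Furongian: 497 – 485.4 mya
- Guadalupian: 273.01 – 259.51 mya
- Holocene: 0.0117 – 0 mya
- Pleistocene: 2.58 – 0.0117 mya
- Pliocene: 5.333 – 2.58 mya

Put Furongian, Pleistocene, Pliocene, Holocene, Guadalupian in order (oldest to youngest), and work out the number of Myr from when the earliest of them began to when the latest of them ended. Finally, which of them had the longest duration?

Furongian, Guadalupian, Pliocene, Pleistocene, Holocene; total span 497 Myr; longest is Guadalupian

From the excerpt: Furongian 497–485.4; Pleistocene 2.58–0.0117; Pliocene 5.333–2.58; Holocene 0.0117–0; Guadalupian 273.01–259.51 (Ma).
Larger Ma is earlier, so the oldest is Furongian and the youngest is Holocene; oldest to youngest: Furongian, Guadalupian, Pliocene, Pleistocene, Holocene.
Oldest start 497 minus youngest end 0 gives 497 Myr overall.
Individual lengths (start − end): Pliocene 2.753; Furongian 11.6; Guadalupian 13.5; Holocene 0.0117; Pleistocene 2.5683. The largest is Guadalupian at 13.5 Myr.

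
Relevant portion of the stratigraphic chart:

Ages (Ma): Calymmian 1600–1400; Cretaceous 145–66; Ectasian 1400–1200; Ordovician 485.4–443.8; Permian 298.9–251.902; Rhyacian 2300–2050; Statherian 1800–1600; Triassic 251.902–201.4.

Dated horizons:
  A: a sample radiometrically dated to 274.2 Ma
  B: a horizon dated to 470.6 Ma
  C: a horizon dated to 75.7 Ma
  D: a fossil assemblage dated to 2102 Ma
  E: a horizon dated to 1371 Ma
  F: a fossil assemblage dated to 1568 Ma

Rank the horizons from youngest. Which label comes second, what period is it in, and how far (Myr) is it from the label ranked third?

A, in the Permian; 196.4 million years to B

Sorted youngest-first by Ma: C (75.7), A (274.2), B (470.6), E (1371), F (1568), D (2102).
The second youngest is A at 274.2 Ma, which lies in 298.9–251.902 Ma: the Permian.
The third youngest is B at 470.6 Ma; separation = |274.2 − 470.6| = 196.4 Myr.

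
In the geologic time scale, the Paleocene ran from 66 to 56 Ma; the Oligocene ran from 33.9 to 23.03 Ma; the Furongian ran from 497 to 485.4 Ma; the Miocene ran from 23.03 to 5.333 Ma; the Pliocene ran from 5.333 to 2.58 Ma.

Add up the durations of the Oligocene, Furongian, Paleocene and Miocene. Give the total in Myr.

Duration is start − end for each: (33.9 − 23.03) + (497 − 485.4) + (66 − 56) + (23.03 − 5.333).
That is 10.87 + 11.6 + 10 + 17.697, which totals 50.167 million years.

50.167 million years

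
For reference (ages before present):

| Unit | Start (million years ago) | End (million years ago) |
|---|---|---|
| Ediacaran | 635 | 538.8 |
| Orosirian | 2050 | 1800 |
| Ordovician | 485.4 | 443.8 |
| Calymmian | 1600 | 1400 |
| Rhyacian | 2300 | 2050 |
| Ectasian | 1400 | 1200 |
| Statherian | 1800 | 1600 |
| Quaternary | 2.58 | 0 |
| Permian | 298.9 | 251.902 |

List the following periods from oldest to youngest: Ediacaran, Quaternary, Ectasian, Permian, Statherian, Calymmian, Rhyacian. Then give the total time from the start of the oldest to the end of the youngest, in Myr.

From the excerpt: Ediacaran 635–538.8; Quaternary 2.58–0; Ectasian 1400–1200; Permian 298.9–251.902; Statherian 1800–1600; Calymmian 1600–1400; Rhyacian 2300–2050 (Ma).
Larger Ma is earlier, so the oldest is Rhyacian and the youngest is Quaternary; oldest to youngest: Rhyacian, Statherian, Calymmian, Ectasian, Ediacaran, Permian, Quaternary.
Oldest start 2300 minus youngest end 0 gives 2300 Myr overall.

Rhyacian → Statherian → Calymmian → Ectasian → Ediacaran → Permian → Quaternary; total span 2300 Myr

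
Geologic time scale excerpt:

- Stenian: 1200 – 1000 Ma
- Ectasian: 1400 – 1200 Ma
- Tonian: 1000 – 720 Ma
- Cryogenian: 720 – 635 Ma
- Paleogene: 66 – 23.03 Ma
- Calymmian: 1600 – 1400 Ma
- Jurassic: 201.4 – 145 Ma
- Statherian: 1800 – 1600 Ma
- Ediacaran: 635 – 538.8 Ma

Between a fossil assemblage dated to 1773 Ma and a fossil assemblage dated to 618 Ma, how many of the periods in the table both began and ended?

5

The older date is 1773 Ma and the younger is 618 Ma.
Periods with start < 1773 and end > 618 Ma: Calymmian (1600–1400), Ectasian (1400–1200), Stenian (1200–1000), Tonian (1000–720), Cryogenian (720–635).
That is 5 complete periods.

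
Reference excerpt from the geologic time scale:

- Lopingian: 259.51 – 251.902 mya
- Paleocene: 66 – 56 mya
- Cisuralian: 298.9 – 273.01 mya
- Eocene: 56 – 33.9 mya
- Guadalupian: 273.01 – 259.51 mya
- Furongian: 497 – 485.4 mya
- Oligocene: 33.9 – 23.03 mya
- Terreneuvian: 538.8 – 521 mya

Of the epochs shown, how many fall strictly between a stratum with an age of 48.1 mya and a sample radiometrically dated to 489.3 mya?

The older date is 489.3 Ma and the younger is 48.1 Ma.
Epochs with start < 489.3 and end > 48.1 Ma: Cisuralian (298.9–273.01), Guadalupian (273.01–259.51), Lopingian (259.51–251.902), Paleocene (66–56).
That is 4 complete epochs.

4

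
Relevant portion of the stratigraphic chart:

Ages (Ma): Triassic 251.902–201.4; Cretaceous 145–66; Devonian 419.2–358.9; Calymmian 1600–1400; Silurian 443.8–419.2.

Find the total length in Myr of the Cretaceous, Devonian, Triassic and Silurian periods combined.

Duration is start − end for each: (145 − 66) + (419.2 − 358.9) + (251.902 − 201.4) + (443.8 − 419.2).
That is 79 + 60.3 + 50.502 + 24.6, which totals 214.402 million years.

214.402 million years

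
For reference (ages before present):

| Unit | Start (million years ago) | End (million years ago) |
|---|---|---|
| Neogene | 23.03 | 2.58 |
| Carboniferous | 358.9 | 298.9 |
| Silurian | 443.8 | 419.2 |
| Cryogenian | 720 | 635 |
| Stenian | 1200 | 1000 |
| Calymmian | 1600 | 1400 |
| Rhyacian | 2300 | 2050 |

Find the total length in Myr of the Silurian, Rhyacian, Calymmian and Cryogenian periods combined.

559.6 million years

Duration is start − end for each: (443.8 − 419.2) + (2300 − 2050) + (1600 − 1400) + (720 − 635).
That is 24.6 + 250 + 200 + 85, which totals 559.6 million years.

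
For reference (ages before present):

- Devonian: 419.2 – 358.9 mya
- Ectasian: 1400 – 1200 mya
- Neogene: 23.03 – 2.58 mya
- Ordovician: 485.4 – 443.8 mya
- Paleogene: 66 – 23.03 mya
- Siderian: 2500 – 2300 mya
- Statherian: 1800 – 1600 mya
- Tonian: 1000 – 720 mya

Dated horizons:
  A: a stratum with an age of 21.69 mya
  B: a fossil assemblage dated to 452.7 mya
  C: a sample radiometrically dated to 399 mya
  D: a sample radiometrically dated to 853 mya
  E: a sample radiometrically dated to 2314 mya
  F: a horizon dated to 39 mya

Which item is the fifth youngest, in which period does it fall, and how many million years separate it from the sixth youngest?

Sorted youngest-first by Ma: A (21.69), F (39), C (399), B (452.7), D (853), E (2314).
The fifth youngest is D at 853 Ma, which lies in 1000–720 Ma: the Tonian.
The sixth youngest is E at 2314 Ma; separation = |853 − 2314| = 1461 Myr.

D, in the Tonian; 1461 million years to E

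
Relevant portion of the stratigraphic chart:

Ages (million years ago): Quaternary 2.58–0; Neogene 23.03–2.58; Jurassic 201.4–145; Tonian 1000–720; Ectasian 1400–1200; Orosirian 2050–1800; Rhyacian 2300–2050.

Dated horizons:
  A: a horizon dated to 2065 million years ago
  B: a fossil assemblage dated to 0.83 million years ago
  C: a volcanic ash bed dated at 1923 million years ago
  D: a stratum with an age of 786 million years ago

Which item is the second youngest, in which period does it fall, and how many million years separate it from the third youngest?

D, in the Tonian; 1137 million years to C

Sorted youngest-first by Ma: B (0.83), D (786), C (1923), A (2065).
The second youngest is D at 786 Ma, which lies in 1000–720 Ma: the Tonian.
The third youngest is C at 1923 Ma; separation = |786 − 1923| = 1137 Myr.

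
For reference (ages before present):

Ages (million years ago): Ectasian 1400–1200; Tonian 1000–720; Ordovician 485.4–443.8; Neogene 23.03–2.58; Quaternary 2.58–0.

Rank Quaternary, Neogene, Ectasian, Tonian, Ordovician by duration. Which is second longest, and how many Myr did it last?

Start − end for each: Quaternary 2.58 − 0 = 2.58; Neogene 23.03 − 2.58 = 20.45; Ectasian 1400 − 1200 = 200; Tonian 1000 − 720 = 280; Ordovician 485.4 − 443.8 = 41.6.
Ranking these from longest: Tonian > Ectasian > Ordovician > Neogene > Quaternary.
Position 2 in that ranking is Ectasian, which lasted 200 Myr.

Ectasian, 200 million years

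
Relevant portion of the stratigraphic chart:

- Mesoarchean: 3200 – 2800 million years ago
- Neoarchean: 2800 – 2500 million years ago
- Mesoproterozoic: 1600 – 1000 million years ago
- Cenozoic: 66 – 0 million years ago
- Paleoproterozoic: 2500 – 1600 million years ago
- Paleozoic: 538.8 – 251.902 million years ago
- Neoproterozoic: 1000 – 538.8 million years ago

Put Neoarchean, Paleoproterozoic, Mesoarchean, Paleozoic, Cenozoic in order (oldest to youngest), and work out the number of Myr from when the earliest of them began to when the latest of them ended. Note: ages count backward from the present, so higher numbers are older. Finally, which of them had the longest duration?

From the excerpt: Neoarchean 2800–2500; Paleoproterozoic 2500–1600; Mesoarchean 3200–2800; Paleozoic 538.8–251.902; Cenozoic 66–0 (Ma).
Larger Ma is earlier, so the oldest is Mesoarchean and the youngest is Cenozoic; oldest to youngest: Mesoarchean, Neoarchean, Paleoproterozoic, Paleozoic, Cenozoic.
Oldest start 3200 minus youngest end 0 gives 3200 Myr overall.
Individual lengths (start − end): Cenozoic 66; Neoarchean 300; Paleoproterozoic 900; Mesoarchean 400; Paleozoic 286.898. The largest is Paleoproterozoic at 900 Myr.

Mesoarchean → Neoarchean → Paleoproterozoic → Paleozoic → Cenozoic; total span 3200 Myr; longest is Paleoproterozoic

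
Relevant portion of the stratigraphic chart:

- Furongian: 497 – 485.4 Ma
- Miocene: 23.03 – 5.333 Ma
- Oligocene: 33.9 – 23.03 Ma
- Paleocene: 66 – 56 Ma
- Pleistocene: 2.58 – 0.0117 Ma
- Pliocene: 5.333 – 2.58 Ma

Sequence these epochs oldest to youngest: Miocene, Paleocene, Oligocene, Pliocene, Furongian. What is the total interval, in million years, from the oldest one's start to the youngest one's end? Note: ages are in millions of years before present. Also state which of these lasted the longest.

Furongian, Paleocene, Oligocene, Miocene, Pliocene; total span 494.42 Myr; longest is Miocene

Start ages (Ma): Furongian 497, Paleocene 66, Oligocene 33.9, Miocene 23.03, Pliocene 5.333.
Ordered oldest to youngest: Furongian, Paleocene, Oligocene, Miocene, Pliocene.
Span = 497 − 2.58 = 494.42 Myr.
Durations: Oligocene 10.87, Miocene 17.697, Pliocene 2.753, Paleocene 10, Furongian 11.6 → longest is Miocene (17.697 Myr).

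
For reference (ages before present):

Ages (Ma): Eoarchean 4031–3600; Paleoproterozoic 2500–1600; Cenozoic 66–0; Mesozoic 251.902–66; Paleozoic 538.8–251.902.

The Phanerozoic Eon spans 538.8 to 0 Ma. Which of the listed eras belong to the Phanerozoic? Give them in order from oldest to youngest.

Eras with both bounds inside 538.8–0 Ma: Paleozoic (538.8–251.902), Mesozoic (251.902–66), Cenozoic (66–0).

Paleozoic, Mesozoic, Cenozoic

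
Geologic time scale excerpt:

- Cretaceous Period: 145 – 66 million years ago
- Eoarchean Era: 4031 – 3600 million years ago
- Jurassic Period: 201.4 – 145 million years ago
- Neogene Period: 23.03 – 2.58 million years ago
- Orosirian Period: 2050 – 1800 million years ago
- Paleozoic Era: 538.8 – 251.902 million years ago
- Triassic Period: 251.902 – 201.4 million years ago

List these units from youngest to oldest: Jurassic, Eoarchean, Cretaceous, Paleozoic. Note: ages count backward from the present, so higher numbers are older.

The oldest of these is Eoarchean (starts 4031 Ma) and the youngest is Cretaceous (ends 66 Ma).
In between, by decreasing start age: Paleozoic (538.8), Jurassic (201.4).
Listing youngest first means reversing that sequence.

Cretaceous, then Jurassic, then Paleozoic, then Eoarchean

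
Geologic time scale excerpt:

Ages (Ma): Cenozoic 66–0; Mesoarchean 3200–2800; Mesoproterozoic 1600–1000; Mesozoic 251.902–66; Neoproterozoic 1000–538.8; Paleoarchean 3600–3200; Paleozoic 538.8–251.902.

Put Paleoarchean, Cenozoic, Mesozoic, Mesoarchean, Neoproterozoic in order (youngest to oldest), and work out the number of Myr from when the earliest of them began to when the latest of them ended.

Cenozoic → Mesozoic → Neoproterozoic → Mesoarchean → Paleoarchean; total span 3600 Myr

Start ages (Ma): Paleoarchean 3600, Mesoarchean 3200, Neoproterozoic 1000, Mesozoic 251.902, Cenozoic 66.
Ordered youngest to oldest: Cenozoic, Mesozoic, Neoproterozoic, Mesoarchean, Paleoarchean.
Span = 3600 − 0 = 3600 Myr.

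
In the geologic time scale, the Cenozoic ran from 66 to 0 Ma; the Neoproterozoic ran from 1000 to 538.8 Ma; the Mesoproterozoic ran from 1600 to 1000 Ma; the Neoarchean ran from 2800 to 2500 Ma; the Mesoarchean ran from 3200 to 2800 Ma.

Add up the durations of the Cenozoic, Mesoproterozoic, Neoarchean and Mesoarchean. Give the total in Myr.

1366 million years

Each duration: Cenozoic = 66; Mesoproterozoic = 600; Neoarchean = 300; Mesoarchean = 400.
Sum: 66 + 600 + 300 + 400 = 1366 Myr.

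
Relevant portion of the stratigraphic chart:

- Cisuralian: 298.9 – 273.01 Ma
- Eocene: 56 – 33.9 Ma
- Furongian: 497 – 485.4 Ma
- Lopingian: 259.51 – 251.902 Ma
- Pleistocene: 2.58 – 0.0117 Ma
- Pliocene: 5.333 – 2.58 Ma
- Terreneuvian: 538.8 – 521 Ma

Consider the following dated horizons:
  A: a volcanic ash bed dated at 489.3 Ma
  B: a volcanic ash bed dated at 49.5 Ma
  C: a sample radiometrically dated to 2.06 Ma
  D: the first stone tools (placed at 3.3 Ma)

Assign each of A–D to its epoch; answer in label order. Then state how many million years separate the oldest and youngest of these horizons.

A: 489.3 Ma lies in 497–485.4 Ma, so Furongian.
B: 49.5 Ma lies in 56–33.9 Ma, so Eocene.
C: 2.06 Ma lies in 2.58–0.0117 Ma, so Pleistocene.
D: 3.3 Ma lies in 5.333–2.58 Ma, so Pliocene.
Oldest = 489.3 Ma, youngest = 2.06 Ma → span 487.24 Myr.

A — Furongian; B — Eocene; C — Pleistocene; D — Pliocene; span 487.24 million years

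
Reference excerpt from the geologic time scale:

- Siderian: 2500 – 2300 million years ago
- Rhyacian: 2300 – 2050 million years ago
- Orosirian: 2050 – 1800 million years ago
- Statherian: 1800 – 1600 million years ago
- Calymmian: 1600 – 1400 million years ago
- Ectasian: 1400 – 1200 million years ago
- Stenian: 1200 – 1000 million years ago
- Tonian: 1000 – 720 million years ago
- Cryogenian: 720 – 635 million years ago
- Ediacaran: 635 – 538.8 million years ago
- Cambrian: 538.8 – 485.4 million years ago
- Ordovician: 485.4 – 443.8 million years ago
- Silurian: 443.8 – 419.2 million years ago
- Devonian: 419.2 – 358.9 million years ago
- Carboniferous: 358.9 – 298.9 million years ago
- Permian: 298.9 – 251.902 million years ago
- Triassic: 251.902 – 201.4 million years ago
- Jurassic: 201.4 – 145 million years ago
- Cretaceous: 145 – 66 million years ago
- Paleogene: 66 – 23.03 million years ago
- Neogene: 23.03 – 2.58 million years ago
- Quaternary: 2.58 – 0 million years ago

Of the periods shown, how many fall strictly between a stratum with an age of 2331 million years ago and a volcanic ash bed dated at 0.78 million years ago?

20

2331 Ma sits inside the Siderian (2500–2300) and 0.78 Ma inside the Quaternary (2.58–0); neither of those is wholly between the two dates.
The listed periods lying completely between them are Rhyacian, Orosirian, Statherian, Calymmian, Ectasian, Stenian, Tonian, Cryogenian, Ediacaran, Cambrian, Ordovician, Silurian, Devonian, Carboniferous, Permian, Triassic, Jurassic, Cretaceous, Paleogene, Neogene — 20 in all.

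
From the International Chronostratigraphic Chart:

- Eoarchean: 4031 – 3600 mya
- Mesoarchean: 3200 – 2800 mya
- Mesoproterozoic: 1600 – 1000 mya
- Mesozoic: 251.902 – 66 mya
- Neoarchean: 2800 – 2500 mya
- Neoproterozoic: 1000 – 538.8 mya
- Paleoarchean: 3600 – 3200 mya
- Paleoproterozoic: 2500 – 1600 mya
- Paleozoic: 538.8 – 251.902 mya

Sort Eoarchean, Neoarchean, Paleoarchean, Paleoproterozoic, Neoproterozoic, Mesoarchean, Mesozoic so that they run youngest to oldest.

Mesozoic, then Neoproterozoic, then Paleoproterozoic, then Neoarchean, then Mesoarchean, then Paleoarchean, then Eoarchean

The oldest of these is Eoarchean (starts 4031 Ma) and the youngest is Mesozoic (ends 66 Ma).
In between, by decreasing start age: Paleoarchean (3600), Mesoarchean (3200), Neoarchean (2800), Paleoproterozoic (2500), Neoproterozoic (1000).
Listing youngest first means reversing that sequence.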